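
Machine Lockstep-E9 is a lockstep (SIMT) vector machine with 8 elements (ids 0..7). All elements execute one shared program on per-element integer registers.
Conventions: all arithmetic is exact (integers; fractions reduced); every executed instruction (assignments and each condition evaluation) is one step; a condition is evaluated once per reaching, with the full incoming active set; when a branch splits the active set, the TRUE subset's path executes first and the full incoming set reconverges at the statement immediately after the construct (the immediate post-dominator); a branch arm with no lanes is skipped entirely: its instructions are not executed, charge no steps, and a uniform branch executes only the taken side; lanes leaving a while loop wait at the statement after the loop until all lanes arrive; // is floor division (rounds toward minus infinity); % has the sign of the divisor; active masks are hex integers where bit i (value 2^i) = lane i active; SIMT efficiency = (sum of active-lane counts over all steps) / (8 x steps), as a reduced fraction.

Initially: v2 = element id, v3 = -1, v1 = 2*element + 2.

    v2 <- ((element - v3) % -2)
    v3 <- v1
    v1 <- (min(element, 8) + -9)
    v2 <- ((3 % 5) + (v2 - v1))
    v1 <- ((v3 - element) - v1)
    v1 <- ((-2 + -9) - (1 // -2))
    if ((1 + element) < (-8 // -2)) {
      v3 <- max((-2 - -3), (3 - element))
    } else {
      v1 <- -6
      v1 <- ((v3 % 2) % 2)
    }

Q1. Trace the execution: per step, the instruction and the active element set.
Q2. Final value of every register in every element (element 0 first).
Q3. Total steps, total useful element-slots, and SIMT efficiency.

step 0: v2 <- ((element - v3) % -2)  0xff
step 1: v3 <- v1                     0xff
step 2: v1 <- (min(element, 8) + -9) 0xff
step 3: v2 <- ((3 % 5) + (v2 - v1))  0xff
step 4: v1 <- ((v3 - element) - v1)  0xff
step 5: v1 <- ((-2 + -9) - (1 // -2)) 0xff
step 6: eval ((1 + element) < (-8 // -2)) 0xff
step 7: v3 <- max((-2 - -3), (3 - element)) 0x07
step 8: v1 <- -6                     0xf8
step 9: v1 <- ((v3 % 2) % 2)         0xf8

Answer: 10 steps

v2: 11,11,9,9,7,7,5,5
v3: 3,2,1,8,10,12,14,16
v1: -10,-10,-10,0,0,0,0,0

steps = 10; useful = 69; efficiency = 69/80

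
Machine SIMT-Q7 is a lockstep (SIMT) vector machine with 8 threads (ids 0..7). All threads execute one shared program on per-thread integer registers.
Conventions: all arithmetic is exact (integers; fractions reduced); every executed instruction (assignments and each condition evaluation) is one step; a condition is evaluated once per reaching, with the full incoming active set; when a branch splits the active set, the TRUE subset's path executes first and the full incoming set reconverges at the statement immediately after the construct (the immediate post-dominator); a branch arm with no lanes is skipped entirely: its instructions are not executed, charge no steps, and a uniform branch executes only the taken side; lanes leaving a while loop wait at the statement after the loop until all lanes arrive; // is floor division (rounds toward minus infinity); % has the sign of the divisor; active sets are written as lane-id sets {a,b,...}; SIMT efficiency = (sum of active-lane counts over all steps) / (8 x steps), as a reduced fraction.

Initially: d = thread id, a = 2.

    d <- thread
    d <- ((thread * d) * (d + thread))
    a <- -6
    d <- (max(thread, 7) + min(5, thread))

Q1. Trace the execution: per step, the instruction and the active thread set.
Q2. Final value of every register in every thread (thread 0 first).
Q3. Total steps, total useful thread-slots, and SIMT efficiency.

step 0: d <- thread                  {0,1,2,3,4,5,6,7}
step 1: d <- ((thread * d) * (d + thread)) {0,1,2,3,4,5,6,7}
step 2: a <- -6                      {0,1,2,3,4,5,6,7}
step 3: d <- (max(thread, 7) + min(5, thread)) {0,1,2,3,4,5,6,7}

Answer: 4 steps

d: 7,8,9,10,11,12,12,12
a: -6,-6,-6,-6,-6,-6,-6,-6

steps = 4; useful = 32; efficiency = 32/32 = 1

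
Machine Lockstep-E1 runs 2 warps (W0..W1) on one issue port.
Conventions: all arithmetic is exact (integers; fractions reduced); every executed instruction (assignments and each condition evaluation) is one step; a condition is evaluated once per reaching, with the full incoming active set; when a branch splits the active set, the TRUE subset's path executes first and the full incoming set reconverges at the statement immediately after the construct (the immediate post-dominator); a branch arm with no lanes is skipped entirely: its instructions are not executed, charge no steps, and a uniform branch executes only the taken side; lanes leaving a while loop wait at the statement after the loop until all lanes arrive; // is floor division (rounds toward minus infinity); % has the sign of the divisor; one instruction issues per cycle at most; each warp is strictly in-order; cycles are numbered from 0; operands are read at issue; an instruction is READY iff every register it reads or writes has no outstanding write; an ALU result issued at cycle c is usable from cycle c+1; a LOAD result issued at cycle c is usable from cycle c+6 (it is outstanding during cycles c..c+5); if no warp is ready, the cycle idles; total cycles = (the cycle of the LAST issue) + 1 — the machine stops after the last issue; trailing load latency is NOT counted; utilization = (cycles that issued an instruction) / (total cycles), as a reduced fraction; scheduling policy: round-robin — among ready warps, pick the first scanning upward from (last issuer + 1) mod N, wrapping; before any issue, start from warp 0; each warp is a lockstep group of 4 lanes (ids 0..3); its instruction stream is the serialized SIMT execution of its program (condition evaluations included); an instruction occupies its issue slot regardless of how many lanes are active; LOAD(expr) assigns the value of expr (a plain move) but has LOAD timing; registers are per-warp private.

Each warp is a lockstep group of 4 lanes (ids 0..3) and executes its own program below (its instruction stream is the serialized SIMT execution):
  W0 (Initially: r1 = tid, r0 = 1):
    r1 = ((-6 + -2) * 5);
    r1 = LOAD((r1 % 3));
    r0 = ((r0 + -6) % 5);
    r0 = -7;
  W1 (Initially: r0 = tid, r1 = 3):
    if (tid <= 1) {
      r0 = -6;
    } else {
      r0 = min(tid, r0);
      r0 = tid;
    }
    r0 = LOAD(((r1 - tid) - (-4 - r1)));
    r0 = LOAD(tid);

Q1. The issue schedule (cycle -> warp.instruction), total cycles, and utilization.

cycle 0: W0.I0
cycle 1: W1.I0
cycle 2: W0.I1
cycle 3: W1.I1
cycle 4: W0.I2
cycle 5: W1.I2
cycle 6: W0.I3
cycle 7: W1.I3
cycle 8: W1.I4
cycle 9: idle
cycle 10: idle
cycle 11: idle
cycle 12: idle
cycle 13: idle
cycle 14: W1.I5

Answer: 15 cycles, utilization 2/3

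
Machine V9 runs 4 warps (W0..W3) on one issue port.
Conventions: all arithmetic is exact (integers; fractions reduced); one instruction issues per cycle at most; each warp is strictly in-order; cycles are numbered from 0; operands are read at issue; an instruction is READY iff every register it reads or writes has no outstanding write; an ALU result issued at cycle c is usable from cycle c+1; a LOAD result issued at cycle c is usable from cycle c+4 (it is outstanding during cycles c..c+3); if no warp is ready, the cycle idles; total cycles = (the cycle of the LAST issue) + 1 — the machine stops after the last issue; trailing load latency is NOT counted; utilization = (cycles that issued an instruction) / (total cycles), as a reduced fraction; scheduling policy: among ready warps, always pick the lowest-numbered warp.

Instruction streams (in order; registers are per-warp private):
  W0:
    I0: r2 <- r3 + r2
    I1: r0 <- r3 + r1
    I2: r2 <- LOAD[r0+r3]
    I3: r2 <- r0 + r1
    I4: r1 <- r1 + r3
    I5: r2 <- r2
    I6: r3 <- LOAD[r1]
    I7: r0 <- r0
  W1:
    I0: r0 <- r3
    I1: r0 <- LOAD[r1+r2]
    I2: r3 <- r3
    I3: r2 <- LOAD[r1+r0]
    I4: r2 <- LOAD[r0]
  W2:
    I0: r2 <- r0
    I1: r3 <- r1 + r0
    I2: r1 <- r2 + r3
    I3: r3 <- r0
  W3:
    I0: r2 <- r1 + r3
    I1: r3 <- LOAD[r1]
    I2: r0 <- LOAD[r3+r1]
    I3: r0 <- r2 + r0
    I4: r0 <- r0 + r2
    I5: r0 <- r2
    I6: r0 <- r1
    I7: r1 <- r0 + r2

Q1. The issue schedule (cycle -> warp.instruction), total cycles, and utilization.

cycle 0: W0.I0
cycle 1: W0.I1
cycle 2: W0.I2
cycle 3: W1.I0
cycle 4: W1.I1
cycle 5: W1.I2
cycle 6: W0.I3
cycle 7: W0.I4
cycle 8: W0.I5
cycle 9: W0.I6
cycle 10: W0.I7
cycle 11: W1.I3
cycle 12: W2.I0
cycle 13: W2.I1
cycle 14: W2.I2
cycle 15: W1.I4
cycle 16: W2.I3
cycle 17: W3.I0
cycle 18: W3.I1
cycle 19: idle
cycle 20: idle
cycle 21: idle
cycle 22: W3.I2
cycle 23: idle
cycle 24: idle
cycle 25: idle
cycle 26: W3.I3
cycle 27: W3.I4
cycle 28: W3.I5
cycle 29: W3.I6
cycle 30: W3.I7

Answer: 31 cycles, utilization 25/31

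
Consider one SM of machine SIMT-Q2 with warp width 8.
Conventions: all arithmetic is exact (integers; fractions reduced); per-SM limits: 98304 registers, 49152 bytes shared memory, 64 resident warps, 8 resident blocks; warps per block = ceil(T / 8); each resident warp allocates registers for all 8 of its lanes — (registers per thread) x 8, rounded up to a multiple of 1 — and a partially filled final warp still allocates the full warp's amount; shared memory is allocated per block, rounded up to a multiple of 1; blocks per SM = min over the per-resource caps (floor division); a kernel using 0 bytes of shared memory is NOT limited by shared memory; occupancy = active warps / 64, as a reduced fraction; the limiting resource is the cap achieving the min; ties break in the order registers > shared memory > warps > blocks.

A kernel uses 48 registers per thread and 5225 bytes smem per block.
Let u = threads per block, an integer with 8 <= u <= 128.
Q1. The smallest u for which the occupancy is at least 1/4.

Answer: u = 9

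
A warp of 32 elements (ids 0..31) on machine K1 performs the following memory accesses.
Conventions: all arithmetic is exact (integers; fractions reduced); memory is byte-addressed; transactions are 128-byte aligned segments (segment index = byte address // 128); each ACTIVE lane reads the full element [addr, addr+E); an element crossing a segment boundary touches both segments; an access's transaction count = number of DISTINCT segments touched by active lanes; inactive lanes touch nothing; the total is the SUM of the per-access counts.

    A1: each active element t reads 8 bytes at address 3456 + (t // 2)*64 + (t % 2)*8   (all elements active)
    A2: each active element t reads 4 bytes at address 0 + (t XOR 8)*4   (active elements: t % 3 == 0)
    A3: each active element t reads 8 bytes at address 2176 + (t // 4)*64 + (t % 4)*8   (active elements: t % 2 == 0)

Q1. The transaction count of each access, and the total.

A1: 8 transactions
A2: 1 transaction
A3: 4 transactions

Answer: 8,1,4; total 13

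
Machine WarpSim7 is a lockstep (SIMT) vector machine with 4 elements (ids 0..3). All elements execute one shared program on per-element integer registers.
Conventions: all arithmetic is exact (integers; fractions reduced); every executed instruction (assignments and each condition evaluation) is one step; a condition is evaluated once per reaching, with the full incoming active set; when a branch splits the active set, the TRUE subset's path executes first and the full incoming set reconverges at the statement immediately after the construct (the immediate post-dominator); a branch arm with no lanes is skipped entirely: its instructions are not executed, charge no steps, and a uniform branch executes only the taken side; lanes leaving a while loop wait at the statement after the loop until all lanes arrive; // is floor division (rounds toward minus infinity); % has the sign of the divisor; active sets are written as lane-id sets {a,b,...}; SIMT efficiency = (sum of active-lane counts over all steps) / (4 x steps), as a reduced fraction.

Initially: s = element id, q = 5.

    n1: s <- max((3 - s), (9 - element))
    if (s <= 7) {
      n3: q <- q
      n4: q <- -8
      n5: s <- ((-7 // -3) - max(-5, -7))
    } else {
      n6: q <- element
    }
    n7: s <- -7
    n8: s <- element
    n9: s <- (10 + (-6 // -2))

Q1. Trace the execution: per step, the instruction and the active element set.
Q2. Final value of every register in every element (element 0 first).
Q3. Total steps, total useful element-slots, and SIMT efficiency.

step 0: s <- max((3 - s), (9 - element)) {0,1,2,3}
step 1: eval (s <= 7)                {0,1,2,3}
step 2: q <- q                       {2,3}
step 3: q <- -8                      {2,3}
step 4: s <- ((-7 // -3) - max(-5, -7)) {2,3}
step 5: q <- element                 {0,1}
step 6: s <- -7                      {0,1,2,3}
step 7: s <- element                 {0,1,2,3}
step 8: s <- (10 + (-6 // -2))       {0,1,2,3}

Answer: 9 steps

s: 13,13,13,13
q: 0,1,-8,-8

steps = 9; useful = 28; efficiency = 28/36 = 7/9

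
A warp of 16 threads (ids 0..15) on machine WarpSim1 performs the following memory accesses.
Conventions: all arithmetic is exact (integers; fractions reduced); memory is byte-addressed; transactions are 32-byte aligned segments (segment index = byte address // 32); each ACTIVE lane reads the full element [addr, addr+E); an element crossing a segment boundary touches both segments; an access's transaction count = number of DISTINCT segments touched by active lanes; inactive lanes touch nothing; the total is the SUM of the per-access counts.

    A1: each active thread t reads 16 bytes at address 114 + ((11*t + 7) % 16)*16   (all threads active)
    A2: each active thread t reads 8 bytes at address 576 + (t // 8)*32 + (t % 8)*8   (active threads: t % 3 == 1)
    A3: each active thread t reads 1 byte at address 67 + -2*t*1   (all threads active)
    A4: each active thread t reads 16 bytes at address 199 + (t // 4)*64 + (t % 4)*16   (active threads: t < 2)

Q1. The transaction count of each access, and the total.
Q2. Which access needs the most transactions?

A1: 9 transactions
A2: 3 transactions
A3: 2 transactions
A4: 2 transactions

Answer: 9,3,2,2; total 16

Answer: A1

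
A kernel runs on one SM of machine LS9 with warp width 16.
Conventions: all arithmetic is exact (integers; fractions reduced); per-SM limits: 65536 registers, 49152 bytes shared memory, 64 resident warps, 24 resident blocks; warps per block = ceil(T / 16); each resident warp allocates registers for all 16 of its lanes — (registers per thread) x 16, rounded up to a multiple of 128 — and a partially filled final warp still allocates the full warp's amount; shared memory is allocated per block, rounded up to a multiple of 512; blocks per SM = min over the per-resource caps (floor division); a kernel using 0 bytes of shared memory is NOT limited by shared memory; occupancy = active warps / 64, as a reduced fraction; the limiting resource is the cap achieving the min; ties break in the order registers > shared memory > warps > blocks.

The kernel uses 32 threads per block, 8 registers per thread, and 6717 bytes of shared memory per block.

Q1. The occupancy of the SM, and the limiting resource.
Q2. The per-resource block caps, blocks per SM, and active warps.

Answer: occupancy 3/16, limited by shared memory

registers: 256 blocks
shared memory: 6 blocks
warps: 32 blocks
blocks: 24 blocks

Answer: 6 blocks, 12 active warps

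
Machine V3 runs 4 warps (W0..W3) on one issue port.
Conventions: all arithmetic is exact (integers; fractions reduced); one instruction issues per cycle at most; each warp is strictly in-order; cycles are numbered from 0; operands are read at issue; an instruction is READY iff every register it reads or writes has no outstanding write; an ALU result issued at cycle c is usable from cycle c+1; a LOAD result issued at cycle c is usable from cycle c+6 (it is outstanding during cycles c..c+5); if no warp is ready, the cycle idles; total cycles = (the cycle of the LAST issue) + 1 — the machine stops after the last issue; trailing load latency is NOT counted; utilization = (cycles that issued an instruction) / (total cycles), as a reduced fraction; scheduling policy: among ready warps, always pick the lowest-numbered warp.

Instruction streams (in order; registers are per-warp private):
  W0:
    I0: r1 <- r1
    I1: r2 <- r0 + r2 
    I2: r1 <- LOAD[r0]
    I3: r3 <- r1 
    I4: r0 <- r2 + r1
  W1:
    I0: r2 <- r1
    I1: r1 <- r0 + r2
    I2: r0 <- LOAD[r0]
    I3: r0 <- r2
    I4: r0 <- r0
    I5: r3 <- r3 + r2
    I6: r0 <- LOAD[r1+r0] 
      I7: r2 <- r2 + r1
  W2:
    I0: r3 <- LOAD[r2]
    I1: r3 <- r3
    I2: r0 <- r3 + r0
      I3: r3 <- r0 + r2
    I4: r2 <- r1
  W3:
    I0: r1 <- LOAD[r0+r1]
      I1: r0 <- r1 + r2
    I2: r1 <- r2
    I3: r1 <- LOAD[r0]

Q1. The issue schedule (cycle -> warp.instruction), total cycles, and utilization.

cycle 0: W0.I0
cycle 1: W0.I1
cycle 2: W0.I2
cycle 3: W1.I0
cycle 4: W1.I1
cycle 5: W1.I2
cycle 6: W2.I0
cycle 7: W3.I0
cycle 8: W0.I3
cycle 9: W0.I4
cycle 10: idle
cycle 11: W1.I3
cycle 12: W1.I4
cycle 13: W1.I5
cycle 14: W1.I6
cycle 15: W1.I7
cycle 16: W2.I1
cycle 17: W2.I2
cycle 18: W2.I3
cycle 19: W2.I4
cycle 20: W3.I1
cycle 21: W3.I2
cycle 22: W3.I3

Answer: 23 cycles, utilization 22/23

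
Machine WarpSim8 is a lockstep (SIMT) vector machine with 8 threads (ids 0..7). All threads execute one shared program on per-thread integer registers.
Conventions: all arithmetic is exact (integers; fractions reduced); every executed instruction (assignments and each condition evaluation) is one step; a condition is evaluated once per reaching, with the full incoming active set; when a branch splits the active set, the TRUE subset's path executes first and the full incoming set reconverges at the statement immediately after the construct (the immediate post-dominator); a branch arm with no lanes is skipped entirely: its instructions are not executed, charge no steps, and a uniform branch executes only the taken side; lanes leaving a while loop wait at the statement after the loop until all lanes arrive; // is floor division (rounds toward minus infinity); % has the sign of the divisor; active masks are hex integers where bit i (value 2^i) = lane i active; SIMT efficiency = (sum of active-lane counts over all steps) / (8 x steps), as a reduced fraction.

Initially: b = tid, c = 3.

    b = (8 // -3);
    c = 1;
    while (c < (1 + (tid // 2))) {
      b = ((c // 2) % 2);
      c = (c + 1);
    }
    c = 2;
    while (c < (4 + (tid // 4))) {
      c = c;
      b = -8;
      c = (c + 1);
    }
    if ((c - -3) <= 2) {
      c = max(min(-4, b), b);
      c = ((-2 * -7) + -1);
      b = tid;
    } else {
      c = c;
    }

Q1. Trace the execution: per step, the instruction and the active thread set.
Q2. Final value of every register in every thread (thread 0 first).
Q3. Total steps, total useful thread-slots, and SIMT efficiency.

step 0: b <- (8 // -3)               0xff
step 1: c <- 1                       0xff
step 2: eval (c < (1 + (tid // 2)))  0xff
step 3: b <- ((c // 2) % 2)          0xfc
step 4: c <- (c + 1)                 0xfc
step 5: eval (c < (1 + (tid // 2)))  0xfc
step 6: b <- ((c // 2) % 2)          0xf0
step 7: c <- (c + 1)                 0xf0
step 8: eval (c < (1 + (tid // 2)))  0xf0
step 9: b <- ((c // 2) % 2)          0xc0
step 10: c <- (c + 1)                 0xc0
step 11: eval (c < (1 + (tid // 2)))  0xc0
step 12: c <- 2                       0xff
step 13: eval (c < (4 + (tid // 4)))  0xff
step 14: c <- c                       0xff
step 15: b <- -8                      0xff
step 16: c <- (c + 1)                 0xff
step 17: eval (c < (4 + (tid // 4)))  0xff
step 18: c <- c                       0xff
step 19: b <- -8                      0xff
step 20: c <- (c + 1)                 0xff
step 21: eval (c < (4 + (tid // 4)))  0xff
step 22: c <- c                       0xf0
step 23: b <- -8                      0xf0
step 24: c <- (c + 1)                 0xf0
step 25: eval (c < (4 + (tid // 4)))  0xf0
step 26: eval ((c - -3) <= 2)         0xff
step 27: c <- c                       0xff

Answer: 28 steps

b: -8,-8,-8,-8,-8,-8,-8,-8
c: 4,4,4,4,5,5,5,5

steps = 28; useful = 172; efficiency = 172/224 = 43/56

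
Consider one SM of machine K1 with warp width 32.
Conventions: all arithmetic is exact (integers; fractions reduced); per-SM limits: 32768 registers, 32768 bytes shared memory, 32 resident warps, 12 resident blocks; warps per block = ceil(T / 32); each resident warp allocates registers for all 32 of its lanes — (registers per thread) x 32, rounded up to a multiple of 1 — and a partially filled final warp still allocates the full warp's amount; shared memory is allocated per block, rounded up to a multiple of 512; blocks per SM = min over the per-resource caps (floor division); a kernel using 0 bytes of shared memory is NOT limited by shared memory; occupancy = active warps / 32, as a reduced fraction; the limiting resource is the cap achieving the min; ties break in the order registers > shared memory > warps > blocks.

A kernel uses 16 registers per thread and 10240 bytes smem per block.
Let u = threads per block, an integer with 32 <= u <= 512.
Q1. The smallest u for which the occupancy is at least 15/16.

Answer: u = 289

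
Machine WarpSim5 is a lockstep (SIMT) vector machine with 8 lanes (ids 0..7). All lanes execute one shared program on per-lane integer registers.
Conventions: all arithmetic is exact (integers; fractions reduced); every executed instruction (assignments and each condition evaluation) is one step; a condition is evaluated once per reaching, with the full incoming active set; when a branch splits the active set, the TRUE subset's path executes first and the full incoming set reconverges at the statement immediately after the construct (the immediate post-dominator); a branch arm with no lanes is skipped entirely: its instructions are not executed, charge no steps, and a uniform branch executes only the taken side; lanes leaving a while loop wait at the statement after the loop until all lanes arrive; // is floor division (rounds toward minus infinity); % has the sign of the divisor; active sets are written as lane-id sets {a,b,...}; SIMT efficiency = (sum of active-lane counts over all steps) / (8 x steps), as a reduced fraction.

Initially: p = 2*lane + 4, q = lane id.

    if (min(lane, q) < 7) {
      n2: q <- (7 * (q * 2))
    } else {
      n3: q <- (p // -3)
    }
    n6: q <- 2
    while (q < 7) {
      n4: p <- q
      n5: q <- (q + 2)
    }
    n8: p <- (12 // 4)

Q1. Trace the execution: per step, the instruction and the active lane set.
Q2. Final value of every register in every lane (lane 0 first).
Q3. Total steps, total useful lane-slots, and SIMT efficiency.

step 0: eval (min(lane, q) < 7)      {0,1,2,3,4,5,6,7}
step 1: q <- (7 * (q * 2))           {0,1,2,3,4,5,6}
step 2: q <- (p // -3)               {7}
step 3: q <- 2                       {0,1,2,3,4,5,6,7}
step 4: eval (q < 7)                 {0,1,2,3,4,5,6,7}
step 5: p <- q                       {0,1,2,3,4,5,6,7}
step 6: q <- (q + 2)                 {0,1,2,3,4,5,6,7}
step 7: eval (q < 7)                 {0,1,2,3,4,5,6,7}
step 8: p <- q                       {0,1,2,3,4,5,6,7}
step 9: q <- (q + 2)                 {0,1,2,3,4,5,6,7}
step 10: eval (q < 7)                 {0,1,2,3,4,5,6,7}
step 11: p <- q                       {0,1,2,3,4,5,6,7}
step 12: q <- (q + 2)                 {0,1,2,3,4,5,6,7}
step 13: eval (q < 7)                 {0,1,2,3,4,5,6,7}
step 14: p <- (12 // 4)               {0,1,2,3,4,5,6,7}

Answer: 15 steps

p: 3,3,3,3,3,3,3,3
q: 8,8,8,8,8,8,8,8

steps = 15; useful = 112; efficiency = 112/120 = 14/15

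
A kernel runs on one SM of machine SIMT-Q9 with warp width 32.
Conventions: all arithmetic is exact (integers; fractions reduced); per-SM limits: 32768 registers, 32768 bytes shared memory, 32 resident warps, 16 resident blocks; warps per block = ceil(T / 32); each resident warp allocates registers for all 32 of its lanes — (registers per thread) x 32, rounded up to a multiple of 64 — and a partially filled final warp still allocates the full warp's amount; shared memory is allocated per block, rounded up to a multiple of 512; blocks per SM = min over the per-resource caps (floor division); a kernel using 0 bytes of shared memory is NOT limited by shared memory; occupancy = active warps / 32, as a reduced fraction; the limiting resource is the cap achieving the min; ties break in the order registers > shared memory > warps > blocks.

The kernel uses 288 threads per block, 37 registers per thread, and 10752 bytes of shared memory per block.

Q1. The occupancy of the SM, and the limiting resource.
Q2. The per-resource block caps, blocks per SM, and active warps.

Answer: occupancy 9/16, limited by registers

registers: 2 blocks
shared memory: 3 blocks
warps: 3 blocks
blocks: 16 blocks

Answer: 2 blocks, 18 active warps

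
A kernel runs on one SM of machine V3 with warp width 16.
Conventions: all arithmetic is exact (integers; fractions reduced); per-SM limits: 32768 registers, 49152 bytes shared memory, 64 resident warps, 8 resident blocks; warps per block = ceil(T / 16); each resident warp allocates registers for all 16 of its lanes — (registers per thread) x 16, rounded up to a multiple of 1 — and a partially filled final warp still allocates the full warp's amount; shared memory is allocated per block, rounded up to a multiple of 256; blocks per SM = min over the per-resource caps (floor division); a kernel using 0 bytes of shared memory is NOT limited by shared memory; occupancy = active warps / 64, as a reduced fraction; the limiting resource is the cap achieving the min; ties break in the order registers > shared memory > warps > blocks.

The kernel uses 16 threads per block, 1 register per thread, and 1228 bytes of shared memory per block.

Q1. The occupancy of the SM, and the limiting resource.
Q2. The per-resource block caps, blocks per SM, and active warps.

Answer: occupancy 1/8, limited by blocks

registers: 2048 blocks
shared memory: 38 blocks
warps: 64 blocks
blocks: 8 blocks

Answer: 8 blocks, 8 active warps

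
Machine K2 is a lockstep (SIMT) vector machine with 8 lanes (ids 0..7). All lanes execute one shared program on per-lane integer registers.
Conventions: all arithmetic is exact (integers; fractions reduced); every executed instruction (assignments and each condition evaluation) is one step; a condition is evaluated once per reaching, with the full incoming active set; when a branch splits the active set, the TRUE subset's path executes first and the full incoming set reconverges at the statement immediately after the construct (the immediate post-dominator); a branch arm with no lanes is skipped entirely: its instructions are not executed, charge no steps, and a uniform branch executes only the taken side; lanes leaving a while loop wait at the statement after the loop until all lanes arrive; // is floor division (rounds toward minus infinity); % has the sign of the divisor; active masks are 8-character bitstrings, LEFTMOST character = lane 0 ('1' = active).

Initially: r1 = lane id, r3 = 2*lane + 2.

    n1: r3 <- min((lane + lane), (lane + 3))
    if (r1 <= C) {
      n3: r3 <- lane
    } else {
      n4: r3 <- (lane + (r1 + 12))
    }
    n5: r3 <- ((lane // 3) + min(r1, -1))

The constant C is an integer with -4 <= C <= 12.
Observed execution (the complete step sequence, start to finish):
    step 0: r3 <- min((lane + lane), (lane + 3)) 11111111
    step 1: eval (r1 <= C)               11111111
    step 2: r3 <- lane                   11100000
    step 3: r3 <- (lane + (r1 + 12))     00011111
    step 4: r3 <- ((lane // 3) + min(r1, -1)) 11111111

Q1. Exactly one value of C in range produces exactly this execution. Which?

Answer: C = 2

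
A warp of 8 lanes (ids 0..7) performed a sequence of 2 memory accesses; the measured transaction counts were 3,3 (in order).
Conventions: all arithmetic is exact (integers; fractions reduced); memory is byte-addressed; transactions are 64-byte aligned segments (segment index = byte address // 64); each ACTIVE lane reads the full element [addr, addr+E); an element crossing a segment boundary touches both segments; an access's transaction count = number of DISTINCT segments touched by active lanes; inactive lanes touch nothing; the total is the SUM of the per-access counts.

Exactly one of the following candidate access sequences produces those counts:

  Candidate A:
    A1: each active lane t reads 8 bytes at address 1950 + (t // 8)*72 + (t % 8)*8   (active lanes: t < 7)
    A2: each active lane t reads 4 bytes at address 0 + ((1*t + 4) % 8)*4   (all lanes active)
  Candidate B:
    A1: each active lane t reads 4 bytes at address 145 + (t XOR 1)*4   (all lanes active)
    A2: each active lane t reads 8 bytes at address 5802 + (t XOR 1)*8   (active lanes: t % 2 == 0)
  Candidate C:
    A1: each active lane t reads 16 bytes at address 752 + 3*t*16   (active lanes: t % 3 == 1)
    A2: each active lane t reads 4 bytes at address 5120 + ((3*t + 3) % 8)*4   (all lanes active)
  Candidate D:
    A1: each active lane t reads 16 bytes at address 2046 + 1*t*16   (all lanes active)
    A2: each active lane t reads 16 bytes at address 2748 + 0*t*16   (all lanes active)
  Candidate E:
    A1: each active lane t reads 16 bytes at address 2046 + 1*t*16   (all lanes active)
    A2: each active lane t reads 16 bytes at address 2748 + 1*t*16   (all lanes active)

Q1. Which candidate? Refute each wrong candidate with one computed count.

A: A1 gives 2 transactions, not 3
B: A1 gives 1 transaction, not 3
C: A2 gives 1 transaction, not 3
D: A2 gives 2 transactions, not 3
E: all counts match (3,3)

Answer: E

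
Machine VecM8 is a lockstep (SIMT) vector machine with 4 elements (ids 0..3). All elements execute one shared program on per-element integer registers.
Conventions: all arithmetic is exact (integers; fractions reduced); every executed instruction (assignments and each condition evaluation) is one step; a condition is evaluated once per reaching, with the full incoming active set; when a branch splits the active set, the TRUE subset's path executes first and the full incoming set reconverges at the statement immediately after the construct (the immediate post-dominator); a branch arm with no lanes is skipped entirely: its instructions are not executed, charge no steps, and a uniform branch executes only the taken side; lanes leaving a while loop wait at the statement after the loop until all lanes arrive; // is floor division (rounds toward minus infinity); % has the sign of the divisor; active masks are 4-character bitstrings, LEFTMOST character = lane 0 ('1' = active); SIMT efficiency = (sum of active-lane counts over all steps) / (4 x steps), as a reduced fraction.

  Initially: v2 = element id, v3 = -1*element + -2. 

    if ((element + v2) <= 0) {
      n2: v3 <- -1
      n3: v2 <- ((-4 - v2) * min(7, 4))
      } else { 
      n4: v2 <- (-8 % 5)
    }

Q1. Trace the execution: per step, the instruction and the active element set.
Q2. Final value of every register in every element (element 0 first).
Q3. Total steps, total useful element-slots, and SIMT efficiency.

step 0: eval ((element + v2) <= 0)   1111
step 1: v3 <- -1                     1000
step 2: v2 <- ((-4 - v2) * min(7, 4)) 1000
step 3: v2 <- (-8 % 5)               0111

Answer: 4 steps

v2: -16,2,2,2
v3: -1,-3,-4,-5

steps = 4; useful = 9; efficiency = 9/16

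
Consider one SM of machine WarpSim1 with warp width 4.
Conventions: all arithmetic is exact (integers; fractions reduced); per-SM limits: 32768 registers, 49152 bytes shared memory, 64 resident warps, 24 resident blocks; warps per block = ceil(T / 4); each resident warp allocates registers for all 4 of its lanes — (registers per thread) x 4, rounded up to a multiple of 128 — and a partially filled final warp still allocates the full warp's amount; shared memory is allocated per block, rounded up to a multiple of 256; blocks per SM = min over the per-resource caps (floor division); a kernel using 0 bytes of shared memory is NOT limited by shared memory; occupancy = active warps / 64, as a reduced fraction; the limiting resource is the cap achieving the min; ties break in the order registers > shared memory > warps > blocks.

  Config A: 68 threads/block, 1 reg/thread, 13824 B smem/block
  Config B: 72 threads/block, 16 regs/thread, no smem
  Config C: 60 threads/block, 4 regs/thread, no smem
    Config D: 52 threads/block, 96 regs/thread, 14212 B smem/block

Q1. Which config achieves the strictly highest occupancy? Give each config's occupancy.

occupancies: A 51/64, B 27/32, C 15/16, D 39/64

Answer: C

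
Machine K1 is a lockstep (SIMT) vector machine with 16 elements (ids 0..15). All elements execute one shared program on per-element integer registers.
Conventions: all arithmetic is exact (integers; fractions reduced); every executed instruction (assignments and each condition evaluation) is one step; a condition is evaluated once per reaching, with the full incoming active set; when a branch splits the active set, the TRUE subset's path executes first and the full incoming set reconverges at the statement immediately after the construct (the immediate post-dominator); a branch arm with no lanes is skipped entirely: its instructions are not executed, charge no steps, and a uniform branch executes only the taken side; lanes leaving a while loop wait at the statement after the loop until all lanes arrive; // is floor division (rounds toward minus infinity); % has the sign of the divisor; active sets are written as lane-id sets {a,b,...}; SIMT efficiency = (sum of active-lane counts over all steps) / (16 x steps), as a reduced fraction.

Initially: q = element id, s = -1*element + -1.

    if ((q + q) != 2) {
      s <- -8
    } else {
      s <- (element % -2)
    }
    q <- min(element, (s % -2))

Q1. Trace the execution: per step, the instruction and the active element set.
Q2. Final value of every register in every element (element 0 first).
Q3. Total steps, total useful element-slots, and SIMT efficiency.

step 0: eval ((q + q) != 2)          {0,1,2,3,4,5,6,7,8,9,10,11,12,13,14,15}
step 1: s <- -8                      {0,2,3,4,5,6,7,8,9,10,11,12,13,14,15}
step 2: s <- (element % -2)          {1}
step 3: q <- min(element, (s % -2))  {0,1,2,3,4,5,6,7,8,9,10,11,12,13,14,15}

Answer: 4 steps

q: 0,-1,0,0,0,0,0,0,0,0,0,0,0,0,0,0
s: -8,-1,-8,-8,-8,-8,-8,-8,-8,-8,-8,-8,-8,-8,-8,-8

steps = 4; useful = 48; efficiency = 48/64 = 3/4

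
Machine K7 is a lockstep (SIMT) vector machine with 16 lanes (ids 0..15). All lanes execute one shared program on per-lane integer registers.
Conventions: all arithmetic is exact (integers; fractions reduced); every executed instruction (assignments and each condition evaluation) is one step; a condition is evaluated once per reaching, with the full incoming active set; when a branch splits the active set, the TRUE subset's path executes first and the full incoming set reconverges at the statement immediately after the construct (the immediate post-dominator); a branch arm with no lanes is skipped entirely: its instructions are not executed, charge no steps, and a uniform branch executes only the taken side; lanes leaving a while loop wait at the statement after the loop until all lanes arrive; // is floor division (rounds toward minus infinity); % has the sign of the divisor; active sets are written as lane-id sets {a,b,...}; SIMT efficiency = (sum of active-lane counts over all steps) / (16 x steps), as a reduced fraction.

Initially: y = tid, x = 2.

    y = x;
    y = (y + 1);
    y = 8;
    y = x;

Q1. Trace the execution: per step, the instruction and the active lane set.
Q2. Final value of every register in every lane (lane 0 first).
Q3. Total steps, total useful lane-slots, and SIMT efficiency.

step 0: y <- x                       {0,1,2,3,4,5,6,7,8,9,10,11,12,13,14,15}
step 1: y <- (y + 1)                 {0,1,2,3,4,5,6,7,8,9,10,11,12,13,14,15}
step 2: y <- 8                       {0,1,2,3,4,5,6,7,8,9,10,11,12,13,14,15}
step 3: y <- x                       {0,1,2,3,4,5,6,7,8,9,10,11,12,13,14,15}

Answer: 4 steps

y: 2,2,2,2,2,2,2,2,2,2,2,2,2,2,2,2
x: 2,2,2,2,2,2,2,2,2,2,2,2,2,2,2,2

steps = 4; useful = 64; efficiency = 64/64 = 1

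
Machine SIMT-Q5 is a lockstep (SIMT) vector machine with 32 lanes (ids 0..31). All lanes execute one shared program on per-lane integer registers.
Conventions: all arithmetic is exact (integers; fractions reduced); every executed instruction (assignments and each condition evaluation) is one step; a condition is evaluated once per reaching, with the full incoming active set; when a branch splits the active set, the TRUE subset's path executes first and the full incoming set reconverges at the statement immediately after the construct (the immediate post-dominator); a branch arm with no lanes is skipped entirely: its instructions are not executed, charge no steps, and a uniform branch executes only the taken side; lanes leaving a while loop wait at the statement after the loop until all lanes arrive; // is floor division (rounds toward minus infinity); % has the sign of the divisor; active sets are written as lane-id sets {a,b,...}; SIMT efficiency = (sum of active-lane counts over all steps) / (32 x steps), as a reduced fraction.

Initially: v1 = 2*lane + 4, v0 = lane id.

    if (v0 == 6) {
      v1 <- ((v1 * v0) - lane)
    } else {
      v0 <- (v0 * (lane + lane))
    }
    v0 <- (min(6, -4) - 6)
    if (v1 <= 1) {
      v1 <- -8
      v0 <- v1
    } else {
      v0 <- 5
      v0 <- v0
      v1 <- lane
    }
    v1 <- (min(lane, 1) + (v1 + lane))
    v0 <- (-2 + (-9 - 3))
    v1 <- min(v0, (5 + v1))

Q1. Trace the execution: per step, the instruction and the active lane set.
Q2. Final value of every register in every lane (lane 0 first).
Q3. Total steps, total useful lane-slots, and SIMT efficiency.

step 0: eval (v0 == 6)               {0,1,2,3,4,5,6,7,8,9,10,11,12,13,14,15,16,17,18,19,20,21,22,23,24,25,26,27,28,29,30,31}
step 1: v1 <- ((v1 * v0) - lane)     {6}
step 2: v0 <- (v0 * (lane + lane))   {0,1,2,3,4,5,7,8,9,10,11,12,13,14,15,16,17,18,19,20,21,22,23,24,25,26,27,28,29,30,31}
step 3: v0 <- (min(6, -4) - 6)       {0,1,2,3,4,5,6,7,8,9,10,11,12,13,14,15,16,17,18,19,20,21,22,23,24,25,26,27,28,29,30,31}
step 4: eval (v1 <= 1)               {0,1,2,3,4,5,6,7,8,9,10,11,12,13,14,15,16,17,18,19,20,21,22,23,24,25,26,27,28,29,30,31}
step 5: v0 <- 5                      {0,1,2,3,4,5,6,7,8,9,10,11,12,13,14,15,16,17,18,19,20,21,22,23,24,25,26,27,28,29,30,31}
step 6: v0 <- v0                     {0,1,2,3,4,5,6,7,8,9,10,11,12,13,14,15,16,17,18,19,20,21,22,23,24,25,26,27,28,29,30,31}
step 7: v1 <- lane                   {0,1,2,3,4,5,6,7,8,9,10,11,12,13,14,15,16,17,18,19,20,21,22,23,24,25,26,27,28,29,30,31}
step 8: v1 <- (min(lane, 1) + (v1 + lane)) {0,1,2,3,4,5,6,7,8,9,10,11,12,13,14,15,16,17,18,19,20,21,22,23,24,25,26,27,28,29,30,31}
step 9: v0 <- (-2 + (-9 - 3))        {0,1,2,3,4,5,6,7,8,9,10,11,12,13,14,15,16,17,18,19,20,21,22,23,24,25,26,27,28,29,30,31}
step 10: v1 <- min(v0, (5 + v1))      {0,1,2,3,4,5,6,7,8,9,10,11,12,13,14,15,16,17,18,19,20,21,22,23,24,25,26,27,28,29,30,31}

Answer: 11 steps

v1: -14,-14,-14,-14,-14,-14,-14,-14,-14,-14,-14,-14,-14,-14,-14,-14,-14,-14,-14,-14,-14,-14,-14,-14,-14,-14,-14,-14,-14,-14,-14,-14
v0: -14,-14,-14,-14,-14,-14,-14,-14,-14,-14,-14,-14,-14,-14,-14,-14,-14,-14,-14,-14,-14,-14,-14,-14,-14,-14,-14,-14,-14,-14,-14,-14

steps = 11; useful = 320; efficiency = 320/352 = 10/11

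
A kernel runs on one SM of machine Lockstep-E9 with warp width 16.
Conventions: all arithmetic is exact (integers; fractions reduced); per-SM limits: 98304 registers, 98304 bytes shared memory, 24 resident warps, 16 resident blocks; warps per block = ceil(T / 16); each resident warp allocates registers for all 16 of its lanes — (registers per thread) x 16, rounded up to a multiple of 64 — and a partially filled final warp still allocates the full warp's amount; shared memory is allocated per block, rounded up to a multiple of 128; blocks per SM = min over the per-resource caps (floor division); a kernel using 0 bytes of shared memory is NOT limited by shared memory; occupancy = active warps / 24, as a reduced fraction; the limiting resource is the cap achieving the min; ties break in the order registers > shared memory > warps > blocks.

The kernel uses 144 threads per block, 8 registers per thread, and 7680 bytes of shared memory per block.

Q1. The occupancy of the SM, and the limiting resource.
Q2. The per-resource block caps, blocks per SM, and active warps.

Answer: occupancy 3/4, limited by warps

registers: 85 blocks
shared memory: 12 blocks
warps: 2 blocks
blocks: 16 blocks

Answer: 2 blocks, 18 active warps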